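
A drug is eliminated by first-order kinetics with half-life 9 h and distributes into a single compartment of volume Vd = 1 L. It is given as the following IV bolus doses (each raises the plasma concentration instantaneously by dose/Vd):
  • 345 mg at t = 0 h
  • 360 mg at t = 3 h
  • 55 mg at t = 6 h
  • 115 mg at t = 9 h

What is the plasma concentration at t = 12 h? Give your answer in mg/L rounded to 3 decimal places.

k = ln 2 / 9 = 0.07702 per h
Dose 1 (345 mg at t=0 h): 345·exp(−0.07702·12) = 136.913 mg/L
Dose 2 (360 mg at t=3 h): 360·exp(−0.07702·9) = 180.000 mg/L
Dose 3 (55 mg at t=6 h): 55·exp(−0.07702·6) = 34.648 mg/L
Dose 4 (115 mg at t=9 h): 115·exp(−0.07702·3) = 91.276 mg/L
C(12) = 136.913 + 180.000 + 34.648 + 91.276 = 442.837 mg/L

442.837 mg/L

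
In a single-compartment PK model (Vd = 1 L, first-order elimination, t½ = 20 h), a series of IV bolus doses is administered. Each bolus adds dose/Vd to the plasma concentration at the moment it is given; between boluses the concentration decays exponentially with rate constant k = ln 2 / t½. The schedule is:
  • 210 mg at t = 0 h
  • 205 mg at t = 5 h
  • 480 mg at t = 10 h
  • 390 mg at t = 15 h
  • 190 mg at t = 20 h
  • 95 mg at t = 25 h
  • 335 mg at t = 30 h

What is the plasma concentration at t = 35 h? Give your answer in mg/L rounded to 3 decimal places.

k = ln 2 / 20 = 0.03466 per h
Dose 1 (210 mg at t=0 h): 210·exp(−0.03466·35) = 62.433 mg/L
Dose 2 (205 mg at t=5 h): 205·exp(−0.03466·30) = 72.478 mg/L
Dose 3 (480 mg at t=10 h): 480·exp(−0.03466·25) = 201.815 mg/L
Dose 4 (390 mg at t=15 h): 390·exp(−0.03466·20) = 195.000 mg/L
Dose 5 (190 mg at t=20 h): 190·exp(−0.03466·15) = 112.975 mg/L
Dose 6 (95 mg at t=25 h): 95·exp(−0.03466·10) = 67.175 mg/L
Dose 7 (335 mg at t=30 h): 335·exp(−0.03466·5) = 281.700 mg/L
C(35) = 62.433 + 72.478 + 201.815 + 195.000 + 112.975 + 67.175 + 281.700 = 993.577 mg/L

993.577 mg/L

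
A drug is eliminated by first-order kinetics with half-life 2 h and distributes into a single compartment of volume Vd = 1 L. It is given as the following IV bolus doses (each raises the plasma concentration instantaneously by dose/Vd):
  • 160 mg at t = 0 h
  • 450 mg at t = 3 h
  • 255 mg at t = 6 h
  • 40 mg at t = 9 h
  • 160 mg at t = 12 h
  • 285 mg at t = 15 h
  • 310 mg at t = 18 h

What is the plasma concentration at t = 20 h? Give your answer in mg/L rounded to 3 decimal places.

219.657 mg/L

k = ln 2 / 2 = 0.34657 per h
Dose 1 (160 mg at t=0 h): 160·exp(−0.34657·20) = 0.156 mg/L
Dose 2 (450 mg at t=3 h): 450·exp(−0.34657·17) = 1.243 mg/L
Dose 3 (255 mg at t=6 h): 255·exp(−0.34657·14) = 1.992 mg/L
Dose 4 (40 mg at t=9 h): 40·exp(−0.34657·11) = 0.884 mg/L
Dose 5 (160 mg at t=12 h): 160·exp(−0.34657·8) = 10.000 mg/L
Dose 6 (285 mg at t=15 h): 285·exp(−0.34657·5) = 50.381 mg/L
Dose 7 (310 mg at t=18 h): 310·exp(−0.34657·2) = 155.000 mg/L
C(20) = 0.156 + 1.243 + 1.992 + 0.884 + 10.000 + 50.381 + 155.000 = 219.657 mg/L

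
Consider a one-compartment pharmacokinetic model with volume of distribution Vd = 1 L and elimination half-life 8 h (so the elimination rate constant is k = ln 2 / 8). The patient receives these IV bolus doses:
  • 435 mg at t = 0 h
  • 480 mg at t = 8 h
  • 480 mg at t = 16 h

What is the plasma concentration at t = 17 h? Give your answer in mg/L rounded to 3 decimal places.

k = ln 2 / 8 = 0.08664 per h
Dose 1 (435 mg at t=0 h): 435·exp(−0.08664·17) = 99.724 mg/L
Dose 2 (480 mg at t=8 h): 480·exp(−0.08664·9) = 220.081 mg/L
Dose 3 (480 mg at t=16 h): 480·exp(−0.08664·1) = 440.162 mg/L
C(17) = 99.724 + 220.081 + 440.162 = 759.967 mg/L

759.967 mg/L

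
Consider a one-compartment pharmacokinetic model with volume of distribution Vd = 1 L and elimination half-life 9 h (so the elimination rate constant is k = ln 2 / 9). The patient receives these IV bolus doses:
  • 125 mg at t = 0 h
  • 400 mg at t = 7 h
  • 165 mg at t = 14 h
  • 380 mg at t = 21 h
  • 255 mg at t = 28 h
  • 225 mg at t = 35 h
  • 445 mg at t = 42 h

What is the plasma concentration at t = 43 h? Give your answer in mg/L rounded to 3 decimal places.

k = ln 2 / 9 = 0.07702 per h
Dose 1 (125 mg at t=0 h): 125·exp(−0.07702·43) = 4.557 mg/L
Dose 2 (400 mg at t=7 h): 400·exp(−0.07702·36) = 25.000 mg/L
Dose 3 (165 mg at t=14 h): 165·exp(−0.07702·29) = 17.681 mg/L
Dose 4 (380 mg at t=21 h): 380·exp(−0.07702·22) = 69.812 mg/L
Dose 5 (255 mg at t=28 h): 255·exp(−0.07702·15) = 80.320 mg/L
Dose 6 (225 mg at t=35 h): 225·exp(−0.07702·8) = 121.507 mg/L
Dose 7 (445 mg at t=42 h): 445·exp(−0.07702·1) = 412.014 mg/L
C(43) = 4.557 + 25.000 + 17.681 + 69.812 + 80.320 + 121.507 + 412.014 = 730.891 mg/L

730.891 mg/L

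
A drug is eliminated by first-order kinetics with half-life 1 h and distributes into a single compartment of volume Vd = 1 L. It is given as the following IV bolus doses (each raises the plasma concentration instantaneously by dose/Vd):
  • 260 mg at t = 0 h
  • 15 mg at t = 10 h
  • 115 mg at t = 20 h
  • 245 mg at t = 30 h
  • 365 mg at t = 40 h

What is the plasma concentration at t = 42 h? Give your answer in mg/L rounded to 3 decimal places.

k = ln 2 / 1 = 0.69315 per h
Dose 1 (260 mg at t=0 h): 260·exp(−0.69315·42) = 0.000 mg/L
Dose 2 (15 mg at t=10 h): 15·exp(−0.69315·32) = 0.000 mg/L
Dose 3 (115 mg at t=20 h): 115·exp(−0.69315·22) = 0.000 mg/L
Dose 4 (245 mg at t=30 h): 245·exp(−0.69315·12) = 0.060 mg/L
Dose 5 (365 mg at t=40 h): 365·exp(−0.69315·2) = 91.250 mg/L
C(42) = 0.000 + 0.000 + 0.000 + 0.060 + 91.250 = 91.310 mg/L

91.310 mg/L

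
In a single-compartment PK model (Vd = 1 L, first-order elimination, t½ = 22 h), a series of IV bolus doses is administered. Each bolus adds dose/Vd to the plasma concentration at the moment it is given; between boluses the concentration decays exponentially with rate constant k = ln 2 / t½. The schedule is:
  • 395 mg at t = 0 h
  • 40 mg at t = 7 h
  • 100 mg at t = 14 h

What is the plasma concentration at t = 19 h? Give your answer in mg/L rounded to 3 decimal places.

k = ln 2 / 22 = 0.03151 per h
Dose 1 (395 mg at t=0 h): 395·exp(−0.03151·19) = 217.078 mg/L
Dose 2 (40 mg at t=7 h): 40·exp(−0.03151·12) = 27.407 mg/L
Dose 3 (100 mg at t=14 h): 100·exp(−0.03151·5) = 85.425 mg/L
C(19) = 217.078 + 27.407 + 85.425 = 329.910 mg/L

329.910 mg/L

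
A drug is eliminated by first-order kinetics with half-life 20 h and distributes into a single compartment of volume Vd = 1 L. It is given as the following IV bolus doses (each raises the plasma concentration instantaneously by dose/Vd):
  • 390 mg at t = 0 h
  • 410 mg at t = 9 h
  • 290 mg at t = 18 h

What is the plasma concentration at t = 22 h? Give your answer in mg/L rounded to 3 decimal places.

k = ln 2 / 20 = 0.03466 per h
Dose 1 (390 mg at t=0 h): 390·exp(−0.03466·22) = 181.941 mg/L
Dose 2 (410 mg at t=9 h): 410·exp(−0.03466·13) = 261.285 mg/L
Dose 3 (290 mg at t=18 h): 290·exp(−0.03466·4) = 252.460 mg/L
C(22) = 181.941 + 261.285 + 252.460 = 695.686 mg/L

695.686 mg/L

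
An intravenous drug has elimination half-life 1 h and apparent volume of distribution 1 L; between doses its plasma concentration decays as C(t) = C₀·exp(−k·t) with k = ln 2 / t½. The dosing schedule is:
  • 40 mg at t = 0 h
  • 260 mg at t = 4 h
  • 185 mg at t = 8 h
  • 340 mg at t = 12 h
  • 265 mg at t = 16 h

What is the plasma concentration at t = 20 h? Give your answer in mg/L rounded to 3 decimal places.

k = ln 2 / 1 = 0.69315 per h
Dose 1 (40 mg at t=0 h): 40·exp(−0.69315·20) = 0.000 mg/L
Dose 2 (260 mg at t=4 h): 260·exp(−0.69315·16) = 0.004 mg/L
Dose 3 (185 mg at t=8 h): 185·exp(−0.69315·12) = 0.045 mg/L
Dose 4 (340 mg at t=12 h): 340·exp(−0.69315·8) = 1.328 mg/L
Dose 5 (265 mg at t=16 h): 265·exp(−0.69315·4) = 16.562 mg/L
C(20) = 0.000 + 0.004 + 0.045 + 1.328 + 16.562 = 17.940 mg/L

17.940 mg/L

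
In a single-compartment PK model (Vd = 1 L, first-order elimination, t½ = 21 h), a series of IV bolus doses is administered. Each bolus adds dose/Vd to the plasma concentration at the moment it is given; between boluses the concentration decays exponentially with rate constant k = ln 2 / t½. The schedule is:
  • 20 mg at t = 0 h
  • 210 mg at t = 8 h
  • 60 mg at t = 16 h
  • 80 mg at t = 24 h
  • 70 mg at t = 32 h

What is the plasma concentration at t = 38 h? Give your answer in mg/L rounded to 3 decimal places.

220.567 mg/L

k = ln 2 / 21 = 0.03301 per h
Dose 1 (20 mg at t=0 h): 20·exp(−0.03301·38) = 5.706 mg/L
Dose 2 (210 mg at t=8 h): 210·exp(−0.03301·30) = 78.015 mg/L
Dose 3 (60 mg at t=16 h): 60·exp(−0.03301·22) = 29.026 mg/L
Dose 4 (80 mg at t=24 h): 80·exp(−0.03301·14) = 50.397 mg/L
Dose 5 (70 mg at t=32 h): 70·exp(−0.03301·6) = 57.423 mg/L
C(38) = 5.706 + 78.015 + 29.026 + 50.397 + 57.423 = 220.567 mg/L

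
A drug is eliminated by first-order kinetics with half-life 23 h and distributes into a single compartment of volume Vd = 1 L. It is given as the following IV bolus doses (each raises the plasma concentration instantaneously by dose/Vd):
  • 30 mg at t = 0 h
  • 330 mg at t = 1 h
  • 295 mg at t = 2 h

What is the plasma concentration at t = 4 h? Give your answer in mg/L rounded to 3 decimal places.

k = ln 2 / 23 = 0.03014 per h
Dose 1 (30 mg at t=0 h): 30·exp(−0.03014·4) = 26.593 mg/L
Dose 2 (330 mg at t=1 h): 330·exp(−0.03014·3) = 301.474 mg/L
Dose 3 (295 mg at t=2 h): 295·exp(−0.03014·2) = 277.745 mg/L
C(4) = 26.593 + 301.474 + 277.745 = 605.811 mg/L

605.811 mg/L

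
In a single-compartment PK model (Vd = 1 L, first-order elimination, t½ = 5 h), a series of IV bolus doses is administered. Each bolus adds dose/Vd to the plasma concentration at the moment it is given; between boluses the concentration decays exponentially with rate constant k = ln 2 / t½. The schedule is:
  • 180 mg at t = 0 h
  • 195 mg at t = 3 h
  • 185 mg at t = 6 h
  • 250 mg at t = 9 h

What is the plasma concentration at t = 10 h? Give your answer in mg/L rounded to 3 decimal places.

442.783 mg/L

k = ln 2 / 5 = 0.13863 per h
Dose 1 (180 mg at t=0 h): 180·exp(−0.13863·10) = 45.000 mg/L
Dose 2 (195 mg at t=3 h): 195·exp(−0.13863·7) = 73.891 mg/L
Dose 3 (185 mg at t=6 h): 185·exp(−0.13863·4) = 106.255 mg/L
Dose 4 (250 mg at t=9 h): 250·exp(−0.13863·1) = 217.638 mg/L
C(10) = 45.000 + 73.891 + 106.255 + 217.638 = 442.783 mg/L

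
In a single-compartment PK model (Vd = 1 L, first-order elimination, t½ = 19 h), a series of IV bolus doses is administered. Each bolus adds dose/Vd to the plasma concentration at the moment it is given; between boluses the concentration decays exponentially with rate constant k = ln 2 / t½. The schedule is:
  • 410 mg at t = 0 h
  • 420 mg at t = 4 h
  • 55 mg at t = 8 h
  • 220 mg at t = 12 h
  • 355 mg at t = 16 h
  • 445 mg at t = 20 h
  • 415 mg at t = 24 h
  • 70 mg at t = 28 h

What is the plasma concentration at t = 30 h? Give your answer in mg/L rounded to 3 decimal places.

k = ln 2 / 19 = 0.03648 per h
Dose 1 (410 mg at t=0 h): 410·exp(−0.03648·30) = 137.238 mg/L
Dose 2 (420 mg at t=4 h): 420·exp(−0.03648·26) = 162.672 mg/L
Dose 3 (55 mg at t=8 h): 55·exp(−0.03648·22) = 24.649 mg/L
Dose 4 (220 mg at t=12 h): 220·exp(−0.03648·18) = 114.087 mg/L
Dose 5 (355 mg at t=16 h): 355·exp(−0.03648·14) = 213.018 mg/L
Dose 6 (445 mg at t=20 h): 445·exp(−0.03648·10) = 308.975 mg/L
Dose 7 (415 mg at t=24 h): 415·exp(−0.03648·6) = 333.416 mg/L
Dose 8 (70 mg at t=28 h): 70·exp(−0.03648·2) = 65.074 mg/L
C(30) = 137.238 + 162.672 + 24.649 + 114.087 + 213.018 + 308.975 + 333.416 + 65.074 = 1359.129 mg/L

1359.129 mg/L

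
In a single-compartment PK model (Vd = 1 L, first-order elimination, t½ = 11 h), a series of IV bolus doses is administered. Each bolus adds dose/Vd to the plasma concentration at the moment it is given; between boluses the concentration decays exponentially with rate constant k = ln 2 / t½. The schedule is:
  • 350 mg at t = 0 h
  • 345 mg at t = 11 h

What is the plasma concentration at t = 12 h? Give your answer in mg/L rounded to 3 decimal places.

488.244 mg/L

k = ln 2 / 11 = 0.06301 per h
Dose 1 (350 mg at t=0 h): 350·exp(−0.06301·12) = 164.313 mg/L
Dose 2 (345 mg at t=11 h): 345·exp(−0.06301·1) = 323.931 mg/L
C(12) = 164.313 + 323.931 = 488.244 mg/L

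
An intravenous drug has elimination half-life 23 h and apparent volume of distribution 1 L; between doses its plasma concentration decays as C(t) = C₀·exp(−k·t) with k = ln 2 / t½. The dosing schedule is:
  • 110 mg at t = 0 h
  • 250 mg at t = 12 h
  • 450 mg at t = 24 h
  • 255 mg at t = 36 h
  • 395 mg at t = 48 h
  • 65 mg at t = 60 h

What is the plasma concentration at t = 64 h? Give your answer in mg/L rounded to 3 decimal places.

614.114 mg/L

k = ln 2 / 23 = 0.03014 per h
Dose 1 (110 mg at t=0 h): 110·exp(−0.03014·64) = 15.986 mg/L
Dose 2 (250 mg at t=12 h): 250·exp(−0.03014·52) = 52.162 mg/L
Dose 3 (450 mg at t=24 h): 450·exp(−0.03014·40) = 134.798 mg/L
Dose 4 (255 mg at t=36 h): 255·exp(−0.03014·28) = 109.665 mg/L
Dose 5 (395 mg at t=48 h): 395·exp(−0.03014·16) = 243.885 mg/L
Dose 6 (65 mg at t=60 h): 65·exp(−0.03014·4) = 57.618 mg/L
C(64) = 15.986 + 52.162 + 134.798 + 109.665 + 243.885 + 57.618 = 614.114 mg/L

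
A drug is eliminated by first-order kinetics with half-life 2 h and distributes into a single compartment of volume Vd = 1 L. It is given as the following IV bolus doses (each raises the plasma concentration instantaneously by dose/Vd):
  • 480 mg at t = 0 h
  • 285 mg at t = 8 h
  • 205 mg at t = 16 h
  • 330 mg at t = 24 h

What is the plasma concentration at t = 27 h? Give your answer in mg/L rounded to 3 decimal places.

k = ln 2 / 2 = 0.34657 per h
Dose 1 (480 mg at t=0 h): 480·exp(−0.34657·27) = 0.041 mg/L
Dose 2 (285 mg at t=8 h): 285·exp(−0.34657·19) = 0.394 mg/L
Dose 3 (205 mg at t=16 h): 205·exp(−0.34657·11) = 4.530 mg/L
Dose 4 (330 mg at t=24 h): 330·exp(−0.34657·3) = 116.673 mg/L
C(27) = 0.041 + 0.394 + 4.530 + 116.673 = 121.638 mg/L

121.638 mg/L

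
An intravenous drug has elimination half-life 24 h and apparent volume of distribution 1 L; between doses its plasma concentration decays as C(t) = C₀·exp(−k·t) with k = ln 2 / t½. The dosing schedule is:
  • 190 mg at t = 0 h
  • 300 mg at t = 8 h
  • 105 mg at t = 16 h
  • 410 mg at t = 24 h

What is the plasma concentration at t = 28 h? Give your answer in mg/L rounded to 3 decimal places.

692.519 mg/L

k = ln 2 / 24 = 0.02888 per h
Dose 1 (190 mg at t=0 h): 190·exp(−0.02888·28) = 84.635 mg/L
Dose 2 (300 mg at t=8 h): 300·exp(−0.02888·20) = 168.369 mg/L
Dose 3 (105 mg at t=16 h): 105·exp(−0.02888·12) = 74.246 mg/L
Dose 4 (410 mg at t=24 h): 410·exp(−0.02888·4) = 365.268 mg/L
C(28) = 84.635 + 168.369 + 74.246 + 365.268 = 692.519 mg/L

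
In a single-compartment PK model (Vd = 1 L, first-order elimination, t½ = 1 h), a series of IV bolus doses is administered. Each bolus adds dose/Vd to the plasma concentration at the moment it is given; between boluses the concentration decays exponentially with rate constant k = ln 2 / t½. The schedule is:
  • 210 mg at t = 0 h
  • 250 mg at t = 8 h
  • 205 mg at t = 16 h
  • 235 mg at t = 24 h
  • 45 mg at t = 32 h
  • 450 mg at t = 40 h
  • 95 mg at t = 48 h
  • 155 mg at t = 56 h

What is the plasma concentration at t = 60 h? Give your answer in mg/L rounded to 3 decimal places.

k = ln 2 / 1 = 0.69315 per h
Dose 1 (210 mg at t=0 h): 210·exp(−0.69315·60) = 0.000 mg/L
Dose 2 (250 mg at t=8 h): 250·exp(−0.69315·52) = 0.000 mg/L
Dose 3 (205 mg at t=16 h): 205·exp(−0.69315·44) = 0.000 mg/L
Dose 4 (235 mg at t=24 h): 235·exp(−0.69315·36) = 0.000 mg/L
Dose 5 (45 mg at t=32 h): 45·exp(−0.69315·28) = 0.000 mg/L
Dose 6 (450 mg at t=40 h): 450·exp(−0.69315·20) = 0.000 mg/L
Dose 7 (95 mg at t=48 h): 95·exp(−0.69315·12) = 0.023 mg/L
Dose 8 (155 mg at t=56 h): 155·exp(−0.69315·4) = 9.688 mg/L
C(60) = 0.000 + 0.000 + 0.000 + 0.000 + 0.000 + 0.000 + 0.023 + 9.688 = 9.711 mg/L

9.711 mg/L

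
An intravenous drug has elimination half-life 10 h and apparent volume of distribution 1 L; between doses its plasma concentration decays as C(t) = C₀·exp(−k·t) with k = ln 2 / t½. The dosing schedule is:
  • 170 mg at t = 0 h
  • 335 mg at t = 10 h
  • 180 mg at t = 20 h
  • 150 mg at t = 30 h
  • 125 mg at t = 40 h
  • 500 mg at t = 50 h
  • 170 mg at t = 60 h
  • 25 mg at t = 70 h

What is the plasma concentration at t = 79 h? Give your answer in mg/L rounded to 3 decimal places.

145.862 mg/L

k = ln 2 / 10 = 0.06931 per h
Dose 1 (170 mg at t=0 h): 170·exp(−0.06931·79) = 0.712 mg/L
Dose 2 (335 mg at t=10 h): 335·exp(−0.06931·69) = 2.805 mg/L
Dose 3 (180 mg at t=20 h): 180·exp(−0.06931·59) = 3.014 mg/L
Dose 4 (150 mg at t=30 h): 150·exp(−0.06931·49) = 5.024 mg/L
Dose 5 (125 mg at t=40 h): 125·exp(−0.06931·39) = 8.373 mg/L
Dose 6 (500 mg at t=50 h): 500·exp(−0.06931·29) = 66.986 mg/L
Dose 7 (170 mg at t=60 h): 170·exp(−0.06931·19) = 45.550 mg/L
Dose 8 (25 mg at t=70 h): 25·exp(−0.06931·9) = 13.397 mg/L
C(79) = 0.712 + 2.805 + 3.014 + 5.024 + 8.373 + 66.986 + 45.550 + 13.397 = 145.862 mg/L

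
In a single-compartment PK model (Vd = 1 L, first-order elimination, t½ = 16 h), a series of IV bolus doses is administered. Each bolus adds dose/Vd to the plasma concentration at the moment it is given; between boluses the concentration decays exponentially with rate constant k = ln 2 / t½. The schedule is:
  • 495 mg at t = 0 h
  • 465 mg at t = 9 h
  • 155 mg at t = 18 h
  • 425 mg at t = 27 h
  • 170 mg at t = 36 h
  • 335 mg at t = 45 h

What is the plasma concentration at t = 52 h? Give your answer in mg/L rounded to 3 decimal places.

k = ln 2 / 16 = 0.04332 per h
Dose 1 (495 mg at t=0 h): 495·exp(−0.04332·52) = 52.030 mg/L
Dose 2 (465 mg at t=9 h): 465·exp(−0.04332·43) = 72.183 mg/L
Dose 3 (155 mg at t=18 h): 155·exp(−0.04332·34) = 35.534 mg/L
Dose 4 (425 mg at t=27 h): 425·exp(−0.04332·25) = 143.890 mg/L
Dose 5 (170 mg at t=36 h): 170·exp(−0.04332·16) = 85.000 mg/L
Dose 6 (335 mg at t=45 h): 335·exp(−0.04332·7) = 247.368 mg/L
C(52) = 52.030 + 72.183 + 35.534 + 143.890 + 85.000 + 247.368 = 636.005 mg/L

636.005 mg/L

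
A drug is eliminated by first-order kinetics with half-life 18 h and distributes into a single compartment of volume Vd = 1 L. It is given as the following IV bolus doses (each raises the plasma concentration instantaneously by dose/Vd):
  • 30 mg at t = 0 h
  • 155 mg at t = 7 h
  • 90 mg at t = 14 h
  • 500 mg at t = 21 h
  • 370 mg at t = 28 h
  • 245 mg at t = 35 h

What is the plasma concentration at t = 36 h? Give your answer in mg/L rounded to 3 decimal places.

k = ln 2 / 18 = 0.03851 per h
Dose 1 (30 mg at t=0 h): 30·exp(−0.03851·36) = 7.500 mg/L
Dose 2 (155 mg at t=7 h): 155·exp(−0.03851·29) = 50.739 mg/L
Dose 3 (90 mg at t=14 h): 90·exp(−0.03851·22) = 38.576 mg/L
Dose 4 (500 mg at t=21 h): 500·exp(−0.03851·15) = 280.616 mg/L
Dose 5 (370 mg at t=28 h): 370·exp(−0.03851·8) = 271.901 mg/L
Dose 6 (245 mg at t=35 h): 245·exp(−0.03851·1) = 235.745 mg/L
C(36) = 7.500 + 50.739 + 38.576 + 280.616 + 271.901 + 235.745 = 885.076 mg/L

885.076 mg/L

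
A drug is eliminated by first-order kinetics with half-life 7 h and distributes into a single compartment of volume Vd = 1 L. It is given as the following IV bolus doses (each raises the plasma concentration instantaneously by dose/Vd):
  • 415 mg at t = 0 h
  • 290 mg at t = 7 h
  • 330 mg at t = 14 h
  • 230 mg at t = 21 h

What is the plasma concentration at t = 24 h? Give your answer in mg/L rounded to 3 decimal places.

k = ln 2 / 7 = 0.09902 per h
Dose 1 (415 mg at t=0 h): 415·exp(−0.09902·24) = 38.543 mg/L
Dose 2 (290 mg at t=7 h): 290·exp(−0.09902·17) = 53.867 mg/L
Dose 3 (330 mg at t=14 h): 330·exp(−0.09902·10) = 122.595 mg/L
Dose 4 (230 mg at t=21 h): 230·exp(−0.09902·3) = 170.889 mg/L
C(24) = 38.543 + 53.867 + 122.595 + 170.889 = 385.894 mg/L

385.894 mg/L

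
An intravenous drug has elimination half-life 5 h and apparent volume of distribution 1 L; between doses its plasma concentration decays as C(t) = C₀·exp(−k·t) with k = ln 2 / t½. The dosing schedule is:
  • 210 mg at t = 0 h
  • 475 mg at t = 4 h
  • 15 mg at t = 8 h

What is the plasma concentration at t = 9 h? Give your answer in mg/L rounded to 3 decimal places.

310.865 mg/L

k = ln 2 / 5 = 0.13863 per h
Dose 1 (210 mg at t=0 h): 210·exp(−0.13863·9) = 60.307 mg/L
Dose 2 (475 mg at t=4 h): 475·exp(−0.13863·5) = 237.500 mg/L
Dose 3 (15 mg at t=8 h): 15·exp(−0.13863·1) = 13.058 mg/L
C(9) = 60.307 + 237.500 + 13.058 = 310.865 mg/L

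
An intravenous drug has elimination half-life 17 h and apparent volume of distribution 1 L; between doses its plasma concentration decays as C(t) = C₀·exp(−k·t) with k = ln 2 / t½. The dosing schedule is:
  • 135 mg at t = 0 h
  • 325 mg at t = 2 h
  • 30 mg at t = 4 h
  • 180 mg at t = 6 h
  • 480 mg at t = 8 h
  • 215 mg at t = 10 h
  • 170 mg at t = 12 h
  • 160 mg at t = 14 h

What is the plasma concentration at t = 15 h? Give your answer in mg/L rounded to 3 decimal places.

1248.589 mg/L

k = ln 2 / 17 = 0.04077 per h
Dose 1 (135 mg at t=0 h): 135·exp(−0.04077·15) = 73.235 mg/L
Dose 2 (325 mg at t=2 h): 325·exp(−0.04077·13) = 191.286 mg/L
Dose 3 (30 mg at t=4 h): 30·exp(−0.04077·11) = 19.157 mg/L
Dose 4 (180 mg at t=6 h): 180·exp(−0.04077·9) = 124.711 mg/L
Dose 5 (480 mg at t=8 h): 480·exp(−0.04077·7) = 360.818 mg/L
Dose 6 (215 mg at t=10 h): 215·exp(−0.04077·5) = 175.348 mg/L
Dose 7 (170 mg at t=12 h): 170·exp(−0.04077·3) = 150.427 mg/L
Dose 8 (160 mg at t=14 h): 160·exp(−0.04077·1) = 153.607 mg/L
C(15) = 73.235 + 191.286 + 19.157 + 124.711 + 360.818 + 175.348 + 150.427 + 153.607 = 1248.589 mg/L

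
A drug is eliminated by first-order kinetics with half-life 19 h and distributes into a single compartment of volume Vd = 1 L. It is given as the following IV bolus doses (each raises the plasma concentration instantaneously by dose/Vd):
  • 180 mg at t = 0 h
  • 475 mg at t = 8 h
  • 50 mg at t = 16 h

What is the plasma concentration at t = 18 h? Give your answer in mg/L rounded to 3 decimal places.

k = ln 2 / 19 = 0.03648 per h
Dose 1 (180 mg at t=0 h): 180·exp(−0.03648·18) = 93.344 mg/L
Dose 2 (475 mg at t=8 h): 475·exp(−0.03648·10) = 329.805 mg/L
Dose 3 (50 mg at t=16 h): 50·exp(−0.03648·2) = 46.482 mg/L
C(18) = 93.344 + 329.805 + 46.482 = 469.630 mg/L

469.630 mg/L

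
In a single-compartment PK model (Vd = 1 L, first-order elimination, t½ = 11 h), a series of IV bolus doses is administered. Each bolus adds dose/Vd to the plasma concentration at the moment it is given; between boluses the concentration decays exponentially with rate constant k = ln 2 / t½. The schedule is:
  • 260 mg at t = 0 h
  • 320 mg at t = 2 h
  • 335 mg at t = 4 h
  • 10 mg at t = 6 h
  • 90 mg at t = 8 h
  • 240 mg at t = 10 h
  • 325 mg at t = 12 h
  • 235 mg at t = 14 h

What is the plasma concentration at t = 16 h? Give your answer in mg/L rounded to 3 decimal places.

k = ln 2 / 11 = 0.06301 per h
Dose 1 (260 mg at t=0 h): 260·exp(−0.06301·16) = 94.866 mg/L
Dose 2 (320 mg at t=2 h): 320·exp(−0.06301·14) = 132.441 mg/L
Dose 3 (335 mg at t=4 h): 335·exp(−0.06301·12) = 157.271 mg/L
Dose 4 (10 mg at t=6 h): 10·exp(−0.06301·10) = 5.325 mg/L
Dose 5 (90 mg at t=8 h): 90·exp(−0.06301·8) = 54.364 mg/L
Dose 6 (240 mg at t=10 h): 240·exp(−0.06301·6) = 164.442 mg/L
Dose 7 (325 mg at t=12 h): 325·exp(−0.06301·4) = 252.591 mg/L
Dose 8 (235 mg at t=14 h): 235·exp(−0.06301·2) = 207.174 mg/L
C(16) = 94.866 + 132.441 + 157.271 + 5.325 + 54.364 + 164.442 + 252.591 + 207.174 = 1068.474 mg/L

1068.474 mg/L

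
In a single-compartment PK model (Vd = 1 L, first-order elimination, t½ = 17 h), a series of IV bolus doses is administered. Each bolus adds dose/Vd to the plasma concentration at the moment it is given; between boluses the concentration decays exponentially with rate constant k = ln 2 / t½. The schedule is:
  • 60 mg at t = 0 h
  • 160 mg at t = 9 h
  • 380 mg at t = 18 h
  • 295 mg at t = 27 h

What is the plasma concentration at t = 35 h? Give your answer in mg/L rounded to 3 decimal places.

472.720 mg/L

k = ln 2 / 17 = 0.04077 per h
Dose 1 (60 mg at t=0 h): 60·exp(−0.04077·35) = 14.401 mg/L
Dose 2 (160 mg at t=9 h): 160·exp(−0.04077·26) = 55.427 mg/L
Dose 3 (380 mg at t=18 h): 380·exp(−0.04077·17) = 190.000 mg/L
Dose 4 (295 mg at t=27 h): 295·exp(−0.04077·8) = 212.893 mg/L
C(35) = 14.401 + 55.427 + 190.000 + 212.893 = 472.720 mg/L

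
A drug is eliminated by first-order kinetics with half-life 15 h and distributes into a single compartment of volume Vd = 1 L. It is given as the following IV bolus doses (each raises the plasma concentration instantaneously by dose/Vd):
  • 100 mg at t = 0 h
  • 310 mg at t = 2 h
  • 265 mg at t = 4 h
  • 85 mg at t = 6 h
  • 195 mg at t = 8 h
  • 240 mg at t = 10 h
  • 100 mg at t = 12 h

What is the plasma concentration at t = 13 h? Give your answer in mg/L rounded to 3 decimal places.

k = ln 2 / 15 = 0.04621 per h
Dose 1 (100 mg at t=0 h): 100·exp(−0.04621·13) = 54.841 mg/L
Dose 2 (310 mg at t=2 h): 310·exp(−0.04621·11) = 186.469 mg/L
Dose 3 (265 mg at t=4 h): 265·exp(−0.04621·9) = 174.835 mg/L
Dose 4 (85 mg at t=6 h): 85·exp(−0.04621·7) = 61.509 mg/L
Dose 5 (195 mg at t=8 h): 195·exp(−0.04621·5) = 154.772 mg/L
Dose 6 (240 mg at t=10 h): 240·exp(−0.04621·3) = 208.932 mg/L
Dose 7 (100 mg at t=12 h): 100·exp(−0.04621·1) = 95.484 mg/L
C(13) = 54.841 + 186.469 + 174.835 + 61.509 + 154.772 + 208.932 + 95.484 = 936.842 mg/L

936.842 mg/L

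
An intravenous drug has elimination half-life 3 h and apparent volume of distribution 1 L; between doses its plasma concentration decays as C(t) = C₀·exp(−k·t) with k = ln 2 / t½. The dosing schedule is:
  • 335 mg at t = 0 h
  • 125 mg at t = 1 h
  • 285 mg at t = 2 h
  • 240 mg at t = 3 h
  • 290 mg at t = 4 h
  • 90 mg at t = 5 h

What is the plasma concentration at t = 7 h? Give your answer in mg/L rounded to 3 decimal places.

k = ln 2 / 3 = 0.23105 per h
Dose 1 (335 mg at t=0 h): 335·exp(−0.23105·7) = 66.472 mg/L
Dose 2 (125 mg at t=1 h): 125·exp(−0.23105·6) = 31.250 mg/L
Dose 3 (285 mg at t=2 h): 285·exp(−0.23105·5) = 89.769 mg/L
Dose 4 (240 mg at t=3 h): 240·exp(−0.23105·4) = 95.244 mg/L
Dose 5 (290 mg at t=4 h): 290·exp(−0.23105·3) = 145.000 mg/L
Dose 6 (90 mg at t=5 h): 90·exp(−0.23105·2) = 56.696 mg/L
C(7) = 66.472 + 31.250 + 89.769 + 95.244 + 145.000 + 56.696 = 484.432 mg/L

484.432 mg/L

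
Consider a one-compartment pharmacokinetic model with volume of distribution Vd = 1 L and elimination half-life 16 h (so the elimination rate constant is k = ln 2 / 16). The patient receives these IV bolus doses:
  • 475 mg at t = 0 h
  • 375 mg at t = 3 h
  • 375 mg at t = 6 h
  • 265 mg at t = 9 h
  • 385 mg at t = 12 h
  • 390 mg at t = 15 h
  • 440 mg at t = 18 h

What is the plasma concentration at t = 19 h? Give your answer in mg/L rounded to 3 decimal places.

k = ln 2 / 16 = 0.04332 per h
Dose 1 (475 mg at t=0 h): 475·exp(−0.04332·19) = 208.555 mg/L
Dose 2 (375 mg at t=3 h): 375·exp(−0.04332·16) = 187.500 mg/L
Dose 3 (375 mg at t=6 h): 375·exp(−0.04332·13) = 213.523 mg/L
Dose 4 (265 mg at t=9 h): 265·exp(−0.04332·10) = 171.831 mg/L
Dose 5 (385 mg at t=12 h): 385·exp(−0.04332·7) = 284.289 mg/L
Dose 6 (390 mg at t=15 h): 390·exp(−0.04332·4) = 327.950 mg/L
Dose 7 (440 mg at t=18 h): 440·exp(−0.04332·1) = 421.345 mg/L
C(19) = 208.555 + 187.500 + 213.523 + 171.831 + 284.289 + 327.950 + 421.345 = 1814.993 mg/L

1814.993 mg/L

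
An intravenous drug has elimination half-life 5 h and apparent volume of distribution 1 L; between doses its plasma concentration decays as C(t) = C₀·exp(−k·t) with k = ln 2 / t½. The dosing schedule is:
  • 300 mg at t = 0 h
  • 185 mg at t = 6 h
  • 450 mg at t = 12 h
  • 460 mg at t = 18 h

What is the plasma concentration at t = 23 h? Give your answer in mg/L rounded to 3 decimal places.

357.833 mg/L

k = ln 2 / 5 = 0.13863 per h
Dose 1 (300 mg at t=0 h): 300·exp(−0.13863·23) = 12.370 mg/L
Dose 2 (185 mg at t=6 h): 185·exp(−0.13863·17) = 17.525 mg/L
Dose 3 (450 mg at t=12 h): 450·exp(−0.13863·11) = 97.937 mg/L
Dose 4 (460 mg at t=18 h): 460·exp(−0.13863·5) = 230.000 mg/L
C(23) = 12.370 + 17.525 + 97.937 + 230.000 = 357.833 mg/L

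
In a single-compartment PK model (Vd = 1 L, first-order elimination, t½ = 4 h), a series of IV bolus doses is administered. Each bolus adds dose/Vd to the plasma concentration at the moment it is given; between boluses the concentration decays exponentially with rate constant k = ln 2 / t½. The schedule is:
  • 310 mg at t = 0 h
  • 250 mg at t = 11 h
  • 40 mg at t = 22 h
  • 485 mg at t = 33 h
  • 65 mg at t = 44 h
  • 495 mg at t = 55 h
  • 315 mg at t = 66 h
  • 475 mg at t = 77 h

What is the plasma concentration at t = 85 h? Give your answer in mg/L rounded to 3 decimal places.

133.305 mg/L

k = ln 2 / 4 = 0.17329 per h
Dose 1 (310 mg at t=0 h): 310·exp(−0.17329·85) = 0.000 mg/L
Dose 2 (250 mg at t=11 h): 250·exp(−0.17329·74) = 0.001 mg/L
Dose 3 (40 mg at t=22 h): 40·exp(−0.17329·63) = 0.001 mg/L
Dose 4 (485 mg at t=33 h): 485·exp(−0.17329·52) = 0.059 mg/L
Dose 5 (65 mg at t=44 h): 65·exp(−0.17329·41) = 0.053 mg/L
Dose 6 (495 mg at t=55 h): 495·exp(−0.17329·30) = 2.735 mg/L
Dose 7 (315 mg at t=66 h): 315·exp(−0.17329·19) = 11.706 mg/L
Dose 8 (475 mg at t=77 h): 475·exp(−0.17329·8) = 118.750 mg/L
C(85) = 0.000 + 0.001 + 0.001 + 0.059 + 0.053 + 2.735 + 11.706 + 118.750 = 133.305 mg/L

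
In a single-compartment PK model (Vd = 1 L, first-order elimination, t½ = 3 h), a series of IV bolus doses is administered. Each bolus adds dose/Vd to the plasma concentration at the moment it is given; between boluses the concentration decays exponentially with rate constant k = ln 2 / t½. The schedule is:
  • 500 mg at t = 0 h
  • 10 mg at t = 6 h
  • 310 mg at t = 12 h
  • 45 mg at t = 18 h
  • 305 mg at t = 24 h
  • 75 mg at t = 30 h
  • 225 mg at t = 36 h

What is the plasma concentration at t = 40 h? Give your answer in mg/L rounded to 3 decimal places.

k = ln 2 / 3 = 0.23105 per h
Dose 1 (500 mg at t=0 h): 500·exp(−0.23105·40) = 0.048 mg/L
Dose 2 (10 mg at t=6 h): 10·exp(−0.23105·34) = 0.004 mg/L
Dose 3 (310 mg at t=12 h): 310·exp(−0.23105·28) = 0.481 mg/L
Dose 4 (45 mg at t=18 h): 45·exp(−0.23105·22) = 0.279 mg/L
Dose 5 (305 mg at t=24 h): 305·exp(−0.23105·16) = 7.565 mg/L
Dose 6 (75 mg at t=30 h): 75·exp(−0.23105·10) = 7.441 mg/L
Dose 7 (225 mg at t=36 h): 225·exp(−0.23105·4) = 89.291 mg/L
C(40) = 0.048 + 0.004 + 0.481 + 0.279 + 7.565 + 7.441 + 89.291 = 105.109 mg/L

105.109 mg/L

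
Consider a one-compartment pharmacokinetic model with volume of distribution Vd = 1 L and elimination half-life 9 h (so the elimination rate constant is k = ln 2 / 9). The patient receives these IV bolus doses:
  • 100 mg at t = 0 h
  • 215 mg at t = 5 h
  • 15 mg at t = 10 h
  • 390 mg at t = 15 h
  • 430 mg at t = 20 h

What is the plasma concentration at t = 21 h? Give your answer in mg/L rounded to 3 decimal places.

k = ln 2 / 9 = 0.07702 per h
Dose 1 (100 mg at t=0 h): 100·exp(−0.07702·21) = 19.843 mg/L
Dose 2 (215 mg at t=5 h): 215·exp(−0.07702·16) = 62.701 mg/L
Dose 3 (15 mg at t=10 h): 15·exp(−0.07702·11) = 6.429 mg/L
Dose 4 (390 mg at t=15 h): 390·exp(−0.07702·6) = 245.685 mg/L
Dose 5 (430 mg at t=20 h): 430·exp(−0.07702·1) = 398.126 mg/L
C(21) = 19.843 + 62.701 + 6.429 + 245.685 + 398.126 = 732.784 mg/L

732.784 mg/L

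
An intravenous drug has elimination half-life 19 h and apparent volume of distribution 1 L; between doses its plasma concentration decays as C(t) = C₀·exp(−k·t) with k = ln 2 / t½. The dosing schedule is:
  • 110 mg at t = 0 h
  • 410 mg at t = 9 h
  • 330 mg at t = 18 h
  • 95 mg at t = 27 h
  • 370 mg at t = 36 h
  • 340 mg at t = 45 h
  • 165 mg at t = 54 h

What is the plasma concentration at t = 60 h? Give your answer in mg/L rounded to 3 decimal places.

659.341 mg/L

k = ln 2 / 19 = 0.03648 per h
Dose 1 (110 mg at t=0 h): 110·exp(−0.03648·60) = 12.325 mg/L
Dose 2 (410 mg at t=9 h): 410·exp(−0.03648·51) = 63.790 mg/L
Dose 3 (330 mg at t=18 h): 330·exp(−0.03648·42) = 71.298 mg/L
Dose 4 (95 mg at t=27 h): 95·exp(−0.03648·33) = 28.502 mg/L
Dose 5 (370 mg at t=36 h): 370·exp(−0.03648·24) = 154.153 mg/L
Dose 6 (340 mg at t=45 h): 340·exp(−0.03648·15) = 196.709 mg/L
Dose 7 (165 mg at t=54 h): 165·exp(−0.03648·6) = 132.563 mg/L
C(60) = 12.325 + 63.790 + 71.298 + 28.502 + 154.153 + 196.709 + 132.563 = 659.341 mg/L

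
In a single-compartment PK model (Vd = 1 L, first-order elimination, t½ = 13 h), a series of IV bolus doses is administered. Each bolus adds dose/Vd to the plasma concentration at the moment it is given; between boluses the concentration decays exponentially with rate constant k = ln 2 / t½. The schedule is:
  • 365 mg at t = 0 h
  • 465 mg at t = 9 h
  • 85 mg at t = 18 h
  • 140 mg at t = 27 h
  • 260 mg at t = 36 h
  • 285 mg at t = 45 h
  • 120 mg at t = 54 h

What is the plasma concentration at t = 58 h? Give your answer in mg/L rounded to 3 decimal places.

407.457 mg/L

k = ln 2 / 13 = 0.05332 per h
Dose 1 (365 mg at t=0 h): 365·exp(−0.05332·58) = 16.567 mg/L
Dose 2 (465 mg at t=9 h): 465·exp(−0.05332·49) = 34.104 mg/L
Dose 3 (85 mg at t=18 h): 85·exp(−0.05332·40) = 10.073 mg/L
Dose 4 (140 mg at t=27 h): 140·exp(−0.05332·31) = 26.809 mg/L
Dose 5 (260 mg at t=36 h): 260·exp(−0.05332·22) = 80.452 mg/L
Dose 6 (285 mg at t=45 h): 285·exp(−0.05332·13) = 142.500 mg/L
Dose 7 (120 mg at t=54 h): 120·exp(−0.05332·4) = 96.952 mg/L
C(58) = 16.567 + 34.104 + 10.073 + 26.809 + 80.452 + 142.500 + 96.952 = 407.457 mg/L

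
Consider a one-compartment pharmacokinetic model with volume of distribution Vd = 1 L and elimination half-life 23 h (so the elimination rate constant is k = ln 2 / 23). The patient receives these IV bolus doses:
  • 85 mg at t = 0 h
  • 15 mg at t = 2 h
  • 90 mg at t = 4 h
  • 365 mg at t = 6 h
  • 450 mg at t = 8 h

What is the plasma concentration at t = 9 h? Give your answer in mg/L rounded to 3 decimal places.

k = ln 2 / 23 = 0.03014 per h
Dose 1 (85 mg at t=0 h): 85·exp(−0.03014·9) = 64.807 mg/L
Dose 2 (15 mg at t=2 h): 15·exp(−0.03014·7) = 12.147 mg/L
Dose 3 (90 mg at t=4 h): 90·exp(−0.03014·5) = 77.411 mg/L
Dose 4 (365 mg at t=6 h): 365·exp(−0.03014·3) = 333.448 mg/L
Dose 5 (450 mg at t=8 h): 450·exp(−0.03014·1) = 436.641 mg/L
C(9) = 64.807 + 12.147 + 77.411 + 333.448 + 436.641 = 924.454 mg/L

924.454 mg/L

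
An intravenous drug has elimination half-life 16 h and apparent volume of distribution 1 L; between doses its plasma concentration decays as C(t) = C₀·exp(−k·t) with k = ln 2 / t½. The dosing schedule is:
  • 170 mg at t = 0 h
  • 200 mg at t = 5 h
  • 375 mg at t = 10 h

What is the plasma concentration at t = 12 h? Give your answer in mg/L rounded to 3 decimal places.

592.642 mg/L

k = ln 2 / 16 = 0.04332 per h
Dose 1 (170 mg at t=0 h): 170·exp(−0.04332·12) = 101.083 mg/L
Dose 2 (200 mg at t=5 h): 200·exp(−0.04332·7) = 147.683 mg/L
Dose 3 (375 mg at t=10 h): 375·exp(−0.04332·2) = 343.877 mg/L
C(12) = 101.083 + 147.683 + 343.877 = 592.642 mg/L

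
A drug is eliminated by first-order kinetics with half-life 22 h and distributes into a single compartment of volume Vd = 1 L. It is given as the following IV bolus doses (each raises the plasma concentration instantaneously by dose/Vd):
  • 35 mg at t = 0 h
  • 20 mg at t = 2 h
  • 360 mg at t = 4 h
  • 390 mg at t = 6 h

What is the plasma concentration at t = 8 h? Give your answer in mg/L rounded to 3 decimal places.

727.313 mg/L

k = ln 2 / 22 = 0.03151 per h
Dose 1 (35 mg at t=0 h): 35·exp(−0.03151·8) = 27.202 mg/L
Dose 2 (20 mg at t=2 h): 20·exp(−0.03151·6) = 16.555 mg/L
Dose 3 (360 mg at t=4 h): 360·exp(−0.03151·4) = 317.373 mg/L
Dose 4 (390 mg at t=6 h): 390·exp(−0.03151·2) = 366.183 mg/L
C(8) = 27.202 + 16.555 + 317.373 + 366.183 = 727.313 mg/L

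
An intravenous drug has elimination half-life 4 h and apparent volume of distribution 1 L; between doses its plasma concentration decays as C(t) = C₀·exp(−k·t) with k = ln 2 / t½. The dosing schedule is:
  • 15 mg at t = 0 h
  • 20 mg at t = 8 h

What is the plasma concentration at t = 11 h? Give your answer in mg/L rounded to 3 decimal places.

k = ln 2 / 4 = 0.17329 per h
Dose 1 (15 mg at t=0 h): 15·exp(−0.17329·11) = 2.230 mg/L
Dose 2 (20 mg at t=8 h): 20·exp(−0.17329·3) = 11.892 mg/L
C(11) = 2.230 + 11.892 = 14.122 mg/L

14.122 mg/L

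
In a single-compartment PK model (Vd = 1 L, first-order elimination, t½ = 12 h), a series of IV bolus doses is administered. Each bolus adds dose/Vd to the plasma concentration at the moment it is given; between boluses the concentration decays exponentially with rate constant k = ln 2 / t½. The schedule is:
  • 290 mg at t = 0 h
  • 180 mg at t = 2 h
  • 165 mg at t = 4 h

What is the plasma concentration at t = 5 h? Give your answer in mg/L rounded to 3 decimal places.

k = ln 2 / 12 = 0.05776 per h
Dose 1 (290 mg at t=0 h): 290·exp(−0.05776·5) = 217.255 mg/L
Dose 2 (180 mg at t=2 h): 180·exp(−0.05776·3) = 151.361 mg/L
Dose 3 (165 mg at t=4 h): 165·exp(−0.05776·1) = 155.739 mg/L
C(5) = 217.255 + 151.361 + 155.739 = 524.355 mg/L

524.355 mg/L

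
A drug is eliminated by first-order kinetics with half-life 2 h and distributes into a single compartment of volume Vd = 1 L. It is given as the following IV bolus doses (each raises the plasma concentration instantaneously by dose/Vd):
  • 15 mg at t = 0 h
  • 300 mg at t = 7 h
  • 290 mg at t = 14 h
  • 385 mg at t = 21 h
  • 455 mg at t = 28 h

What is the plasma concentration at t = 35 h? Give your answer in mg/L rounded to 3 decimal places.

k = ln 2 / 2 = 0.34657 per h
Dose 1 (15 mg at t=0 h): 15·exp(−0.34657·35) = 0.000 mg/L
Dose 2 (300 mg at t=7 h): 300·exp(−0.34657·28) = 0.018 mg/L
Dose 3 (290 mg at t=14 h): 290·exp(−0.34657·21) = 0.200 mg/L
Dose 4 (385 mg at t=21 h): 385·exp(−0.34657·14) = 3.008 mg/L
Dose 5 (455 mg at t=28 h): 455·exp(−0.34657·7) = 40.217 mg/L
C(35) = 0.000 + 0.018 + 0.200 + 3.008 + 40.217 = 43.443 mg/L

43.443 mg/L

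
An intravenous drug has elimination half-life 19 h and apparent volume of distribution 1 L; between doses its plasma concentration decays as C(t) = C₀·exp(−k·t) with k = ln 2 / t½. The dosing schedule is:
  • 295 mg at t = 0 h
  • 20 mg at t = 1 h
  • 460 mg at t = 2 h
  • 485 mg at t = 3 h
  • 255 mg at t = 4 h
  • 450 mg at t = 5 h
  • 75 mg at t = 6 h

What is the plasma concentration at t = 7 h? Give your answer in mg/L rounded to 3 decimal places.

1766.246 mg/L

k = ln 2 / 19 = 0.03648 per h
Dose 1 (295 mg at t=0 h): 295·exp(−0.03648·7) = 228.516 mg/L
Dose 2 (20 mg at t=1 h): 20·exp(−0.03648·6) = 16.068 mg/L
Dose 3 (460 mg at t=2 h): 460·exp(−0.03648·5) = 383.301 mg/L
Dose 4 (485 mg at t=3 h): 485·exp(−0.03648·4) = 419.148 mg/L
Dose 5 (255 mg at t=4 h): 255·exp(−0.03648·3) = 228.565 mg/L
Dose 6 (450 mg at t=5 h): 450·exp(−0.03648·2) = 418.336 mg/L
Dose 7 (75 mg at t=6 h): 75·exp(−0.03648·1) = 72.313 mg/L
C(7) = 228.516 + 16.068 + 383.301 + 419.148 + 228.565 + 418.336 + 72.313 = 1766.246 mg/L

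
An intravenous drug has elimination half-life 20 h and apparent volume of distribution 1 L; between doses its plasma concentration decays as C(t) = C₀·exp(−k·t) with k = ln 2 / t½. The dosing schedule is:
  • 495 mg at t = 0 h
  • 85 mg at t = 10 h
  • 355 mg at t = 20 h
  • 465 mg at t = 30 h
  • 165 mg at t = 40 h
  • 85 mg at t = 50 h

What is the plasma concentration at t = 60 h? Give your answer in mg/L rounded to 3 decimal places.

472.657 mg/L

k = ln 2 / 20 = 0.03466 per h
Dose 1 (495 mg at t=0 h): 495·exp(−0.03466·60) = 61.875 mg/L
Dose 2 (85 mg at t=10 h): 85·exp(−0.03466·50) = 15.026 mg/L
Dose 3 (355 mg at t=20 h): 355·exp(−0.03466·40) = 88.750 mg/L
Dose 4 (465 mg at t=30 h): 465·exp(−0.03466·30) = 164.402 mg/L
Dose 5 (165 mg at t=40 h): 165·exp(−0.03466·20) = 82.500 mg/L
Dose 6 (85 mg at t=50 h): 85·exp(−0.03466·10) = 60.104 mg/L
C(60) = 61.875 + 15.026 + 88.750 + 164.402 + 82.500 + 60.104 = 472.657 mg/L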